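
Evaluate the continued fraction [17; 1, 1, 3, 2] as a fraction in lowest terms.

281/16

Using pₖ = aₖpₖ₋₁ + pₖ₋₂ and qₖ = aₖqₖ₋₁ + qₖ₋₂:
  k=0: a=17, p=17, q=1
  k=1: a=1, p=18, q=1
  k=2: a=1, p=35, q=2
  k=3: a=3, p=123, q=7
  k=4: a=2, p=281, q=16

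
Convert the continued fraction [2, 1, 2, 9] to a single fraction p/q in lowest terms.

Fold from the inside: start with 9/1.
  2 + 1/9 = 19/9
  1 + 9/19 = 28/19
  2 + 19/28 = 75/28

75/28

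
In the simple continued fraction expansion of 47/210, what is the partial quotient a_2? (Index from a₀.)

47 = 0·210 + 47   →  a_0 = 0
210 = 4·47 + 22   →  a_1 = 4
47 = 2·22 + 3   →  a_2 = 2

2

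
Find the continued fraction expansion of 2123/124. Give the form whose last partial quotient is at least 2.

2123 = 17×124 + 15
124 = 8×15 + 4
15 = 3×4 + 3
4 = 1×3 + 1
3 = 3×1 + 0  (stop)
So 2123/124 = [17; 8, 3, 1, 3].

[17; 8, 3, 1, 3]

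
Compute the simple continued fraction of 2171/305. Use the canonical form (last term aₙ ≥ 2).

2171 = 7×305 + 36
305 = 8×36 + 17
36 = 2×17 + 2
17 = 8×2 + 1
2 = 2×1 + 0  (stop)
So 2171/305 = [7; 8, 2, 8, 2].

[7; 8, 2, 8, 2]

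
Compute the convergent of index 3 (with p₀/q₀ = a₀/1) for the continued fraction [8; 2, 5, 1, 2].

110/13

Using pₖ = aₖpₖ₋₁ + pₖ₋₂, qₖ = aₖqₖ₋₁ + qₖ₋₂ (with p₋₁=1, p₋₂=0, q₋₁=0, q₋₂=1):
  k=0: a=8, p=8, q=1
  k=1: a=2, p=17, q=2
  k=2: a=5, p=93, q=11
  k=3: a=1, p=110, q=13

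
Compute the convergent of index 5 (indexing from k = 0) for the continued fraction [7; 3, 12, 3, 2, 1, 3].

Using pₖ = aₖpₖ₋₁ + pₖ₋₂, qₖ = aₖqₖ₋₁ + qₖ₋₂ (with p₋₁=1, p₋₂=0, q₋₁=0, q₋₂=1):
  k=0: a=7, p=7, q=1
  k=1: a=3, p=22, q=3
  k=2: a=12, p=271, q=37
  k=3: a=3, p=835, q=114
  k=4: a=2, p=1941, q=265
  k=5: a=1, p=2776, q=379

2776/379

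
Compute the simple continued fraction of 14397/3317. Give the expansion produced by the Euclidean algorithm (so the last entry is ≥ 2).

[4; 2, 1, 15, 7, 1, 3, 2]

14397 = 4×3317 + 1129
3317 = 2×1129 + 1059
1129 = 1×1059 + 70
1059 = 15×70 + 9
70 = 7×9 + 7
9 = 1×7 + 2
7 = 3×2 + 1
2 = 2×1 + 0  (stop)
So 14397/3317 = [4; 2, 1, 15, 7, 1, 3, 2].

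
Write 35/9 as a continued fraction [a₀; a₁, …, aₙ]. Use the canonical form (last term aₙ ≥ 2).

[3; 1, 8]

35 = 3*9 + 8
9 = 1*8 + 1
8 = 8*1 + 0  (stop)
So 35/9 = [3; 1, 8].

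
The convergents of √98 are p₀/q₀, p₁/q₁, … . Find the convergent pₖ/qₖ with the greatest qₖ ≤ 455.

√98 = [9; 1, 8, 1, 18, …] (period length 4).
Convergents:
  p_0/q_0 = 9/1
  p_1/q_1 = 10/1
  p_2/q_2 = 89/9
  p_3/q_3 = 99/10
  p_4/q_4 = 1871/189
  p_5/q_5 = 1970/199
  p_6/q_6 = 17631/1781
q_5 = 199 ≤ 455 < 1781 = q_6, so the answer is 1970/199.

1970/199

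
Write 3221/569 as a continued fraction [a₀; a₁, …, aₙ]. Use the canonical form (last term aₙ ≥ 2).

[5; 1, 1, 1, 18, 3, 3]

3221 = 5·569 + 376
569 = 1·376 + 193
376 = 1·193 + 183
193 = 1·183 + 10
183 = 18·10 + 3
10 = 3·3 + 1
3 = 3·1 + 0  (stop)
So 3221/569 = [5; 1, 1, 1, 18, 3, 3].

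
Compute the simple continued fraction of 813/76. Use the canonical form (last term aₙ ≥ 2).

813 = 10*76 + 53
76 = 1*53 + 23
53 = 2*23 + 7
23 = 3*7 + 2
7 = 3*2 + 1
2 = 2*1 + 0  (stop)
So 813/76 = [10; 1, 2, 3, 3, 2].

[10; 1, 2, 3, 3, 2]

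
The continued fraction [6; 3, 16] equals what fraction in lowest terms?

Fold from the inside: start with 16/1.
  3 + 1/16 = 49/16
  6 + 16/49 = 310/49

310/49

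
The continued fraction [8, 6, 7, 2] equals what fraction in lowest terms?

Using pₖ = aₖpₖ₋₁ + pₖ₋₂ and qₖ = aₖqₖ₋₁ + qₖ₋₂:
  k=0: a=8, p=8, q=1
  k=1: a=6, p=49, q=6
  k=2: a=7, p=351, q=43
  k=3: a=2, p=751, q=92

751/92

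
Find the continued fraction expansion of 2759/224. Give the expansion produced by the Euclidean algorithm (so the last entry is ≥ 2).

2759 = 12*224 + 71
224 = 3*71 + 11
71 = 6*11 + 5
11 = 2*5 + 1
5 = 5*1 + 0  (stop)
So 2759/224 = [12; 3, 6, 2, 5].

[12; 3, 6, 2, 5]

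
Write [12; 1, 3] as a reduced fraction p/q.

Fold from the inside: start with 3/1.
  1 + 1/3 = 4/3
  12 + 3/4 = 51/4

51/4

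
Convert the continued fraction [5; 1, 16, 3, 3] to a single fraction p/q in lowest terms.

1028/173

Using pₖ = aₖpₖ₋₁ + pₖ₋₂ and qₖ = aₖqₖ₋₁ + qₖ₋₂:
  k=0: a=5, p=5, q=1
  k=1: a=1, p=6, q=1
  k=2: a=16, p=101, q=17
  k=3: a=3, p=309, q=52
  k=4: a=3, p=1028, q=173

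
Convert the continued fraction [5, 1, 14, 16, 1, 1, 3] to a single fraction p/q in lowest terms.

Fold from the inside: start with 3/1.
  1 + 1/3 = 4/3
  1 + 3/4 = 7/4
  16 + 4/7 = 116/7
  14 + 7/116 = 1631/116
  1 + 116/1631 = 1747/1631
  5 + 1631/1747 = 10366/1747

10366/1747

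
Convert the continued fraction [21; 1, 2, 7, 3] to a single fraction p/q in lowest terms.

Fold from the inside: start with 3/1.
  7 + 1/3 = 22/3
  2 + 3/22 = 47/22
  1 + 22/47 = 69/47
  21 + 47/69 = 1496/69

1496/69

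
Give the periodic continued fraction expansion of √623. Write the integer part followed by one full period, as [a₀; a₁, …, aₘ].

[24; 1, 23, 1, 48]

a₀ = ⌊√623⌋ = 24.
With m₀=0, d₀=1 and mₖ₊₁ = dₖaₖ − mₖ, dₖ₊₁ = (n − mₖ₊₁²)/dₖ, aₖ₊₁ = ⌊(a₀+mₖ₊₁)/dₖ₊₁⌋:
  k=1: m=24, d=47, a=1
  k=2: m=23, d=2, a=23
  k=3: m=23, d=47, a=1
  k=4: m=24, d=1, a=48
d=1 and a=2a₀=48 at k=4, so the next step gives (m, d) = (24, 47) again — its k=1 value — and the period has length 4.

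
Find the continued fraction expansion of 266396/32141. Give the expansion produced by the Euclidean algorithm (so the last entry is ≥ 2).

266396 = 8·32141 + 9268
32141 = 3·9268 + 4337
9268 = 2·4337 + 594
4337 = 7·594 + 179
594 = 3·179 + 57
179 = 3·57 + 8
57 = 7·8 + 1
8 = 8·1 + 0  (stop)
So 266396/32141 = [8; 3, 2, 7, 3, 3, 7, 8].

[8; 3, 2, 7, 3, 3, 7, 8]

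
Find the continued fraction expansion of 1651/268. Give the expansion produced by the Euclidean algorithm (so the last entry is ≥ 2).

1651 = 6·268 + 43
268 = 6·43 + 10
43 = 4·10 + 3
10 = 3·3 + 1
3 = 3·1 + 0  (stop)
So 1651/268 = [6; 6, 4, 3, 3].

[6; 6, 4, 3, 3]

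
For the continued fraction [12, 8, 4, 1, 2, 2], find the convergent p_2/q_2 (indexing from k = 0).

Using pₖ = aₖpₖ₋₁ + pₖ₋₂, qₖ = aₖqₖ₋₁ + qₖ₋₂ (with p₋₁=1, p₋₂=0, q₋₁=0, q₋₂=1):
  k=0: a=12, p=12, q=1
  k=1: a=8, p=97, q=8
  k=2: a=4, p=400, q=33

400/33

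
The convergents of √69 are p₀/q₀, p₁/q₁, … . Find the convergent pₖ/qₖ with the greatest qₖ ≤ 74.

√69 = [8; 3, 3, 1, 4, 1, 3, 3, 16, …] (period length 8).
Convergents:
  p_0/q_0 = 8/1
  p_1/q_1 = 25/3
  p_2/q_2 = 83/10
  p_3/q_3 = 108/13
  p_4/q_4 = 515/62
  p_5/q_5 = 623/75
q_4 = 62 ≤ 74 < 75 = q_5, so the answer is 515/62.

515/62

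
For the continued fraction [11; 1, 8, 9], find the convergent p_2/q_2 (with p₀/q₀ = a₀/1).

Using pₖ = aₖpₖ₋₁ + pₖ₋₂, qₖ = aₖqₖ₋₁ + qₖ₋₂ (with p₋₁=1, p₋₂=0, q₋₁=0, q₋₂=1):
  k=0: a=11, p=11, q=1
  k=1: a=1, p=12, q=1
  k=2: a=8, p=107, q=9

107/9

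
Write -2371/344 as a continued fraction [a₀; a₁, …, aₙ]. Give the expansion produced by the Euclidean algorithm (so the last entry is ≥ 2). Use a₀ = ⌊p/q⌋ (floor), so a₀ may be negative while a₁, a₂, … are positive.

-2371 = -7·344 + 37
344 = 9·37 + 11
37 = 3·11 + 4
11 = 2·4 + 3
4 = 1·3 + 1
3 = 3·1 + 0  (stop)
So -2371/344 = [-7; 9, 3, 2, 1, 3].

[-7; 9, 3, 2, 1, 3]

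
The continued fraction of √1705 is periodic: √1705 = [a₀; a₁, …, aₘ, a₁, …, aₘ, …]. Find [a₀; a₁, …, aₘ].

a₀ = ⌊√1705⌋ = 41.
With m₀=0, d₀=1 and mₖ₊₁ = dₖaₖ − mₖ, dₖ₊₁ = (n − mₖ₊₁²)/dₖ, aₖ₊₁ = ⌊(a₀+mₖ₊₁)/dₖ₊₁⌋:
  k=1: m=41, d=24, a=3
  k=2: m=31, d=31, a=2
  k=3: m=31, d=24, a=3
  k=4: m=41, d=1, a=82
d=1 and a=2a₀=82 at k=4, so the next step gives (m, d) = (41, 24) again — its k=1 value — and the period has length 4.

[41; 3, 2, 3, 82]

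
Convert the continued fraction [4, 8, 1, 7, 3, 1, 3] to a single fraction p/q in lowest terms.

4528/1101

Fold from the inside: start with 3/1.
  1 + 1/3 = 4/3
  3 + 3/4 = 15/4
  7 + 4/15 = 109/15
  1 + 15/109 = 124/109
  8 + 109/124 = 1101/124
  4 + 124/1101 = 4528/1101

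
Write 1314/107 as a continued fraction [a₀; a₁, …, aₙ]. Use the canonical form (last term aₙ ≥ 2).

[12; 3, 1, 1, 3, 4]

1314 = 12·107 + 30
107 = 3·30 + 17
30 = 1·17 + 13
17 = 1·13 + 4
13 = 3·4 + 1
4 = 4·1 + 0  (stop)
So 1314/107 = [12; 3, 1, 1, 3, 4].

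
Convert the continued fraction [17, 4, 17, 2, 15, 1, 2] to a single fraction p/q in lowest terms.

118673/6881

Using pₖ = aₖpₖ₋₁ + pₖ₋₂ and qₖ = aₖqₖ₋₁ + qₖ₋₂:
  k=0: a=17, p=17, q=1
  k=1: a=4, p=69, q=4
  k=2: a=17, p=1190, q=69
  k=3: a=2, p=2449, q=142
  k=4: a=15, p=37925, q=2199
  k=5: a=1, p=40374, q=2341
  k=6: a=2, p=118673, q=6881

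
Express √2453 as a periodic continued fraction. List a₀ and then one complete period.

a₀ = ⌊√2453⌋ = 49.
With m₀=0, d₀=1 and mₖ₊₁ = dₖaₖ − mₖ, dₖ₊₁ = (n − mₖ₊₁²)/dₖ, aₖ₊₁ = ⌊(a₀+mₖ₊₁)/dₖ₊₁⌋:
  k=1: m=49, d=52, a=1
  k=2: m=3, d=47, a=1
  k=3: m=44, d=11, a=8
  k=4: m=44, d=47, a=1
  k=5: m=3, d=52, a=1
  k=6: m=49, d=1, a=98
d=1 and a=2a₀=98 at k=6, so the next step gives (m, d) = (49, 52) again — its k=1 value — and the period has length 6.

[49; 1, 1, 8, 1, 1, 98]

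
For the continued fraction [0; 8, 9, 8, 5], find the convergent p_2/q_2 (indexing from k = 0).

9/73

Using pₖ = aₖpₖ₋₁ + pₖ₋₂, qₖ = aₖqₖ₋₁ + qₖ₋₂ (with p₋₁=1, p₋₂=0, q₋₁=0, q₋₂=1):
  k=0: a=0, p=0, q=1
  k=1: a=8, p=1, q=8
  k=2: a=9, p=9, q=73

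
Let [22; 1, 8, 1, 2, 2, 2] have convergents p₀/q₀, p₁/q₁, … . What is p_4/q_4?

664/29

Using pₖ = aₖpₖ₋₁ + pₖ₋₂, qₖ = aₖqₖ₋₁ + qₖ₋₂ (with p₋₁=1, p₋₂=0, q₋₁=0, q₋₂=1):
  k=0: a=22, p=22, q=1
  k=1: a=1, p=23, q=1
  k=2: a=8, p=206, q=9
  k=3: a=1, p=229, q=10
  k=4: a=2, p=664, q=29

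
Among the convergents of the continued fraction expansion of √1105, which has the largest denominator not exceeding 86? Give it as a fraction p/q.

964/29

√1105 = [33; 4, 7, 7, 4, 66, …] (period length 5).
Convergents:
  p_0/q_0 = 33/1
  p_1/q_1 = 133/4
  p_2/q_2 = 964/29
  p_3/q_3 = 6881/207
q_2 = 29 ≤ 86 < 207 = q_3, so the answer is 964/29.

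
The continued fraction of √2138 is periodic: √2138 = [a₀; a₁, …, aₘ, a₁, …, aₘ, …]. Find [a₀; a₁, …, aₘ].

[46; 4, 5, 5, 4, 92]

a₀ = ⌊√2138⌋ = 46.
With m₀=0, d₀=1 and mₖ₊₁ = dₖaₖ − mₖ, dₖ₊₁ = (n − mₖ₊₁²)/dₖ, aₖ₊₁ = ⌊(a₀+mₖ₊₁)/dₖ₊₁⌋:
  k=1: m=46, d=22, a=4
  k=2: m=42, d=17, a=5
  k=3: m=43, d=17, a=5
  k=4: m=42, d=22, a=4
  k=5: m=46, d=1, a=92
d=1 and a=2a₀=92 at k=5, so the next step gives (m, d) = (46, 22) again — its k=1 value — and the period has length 5.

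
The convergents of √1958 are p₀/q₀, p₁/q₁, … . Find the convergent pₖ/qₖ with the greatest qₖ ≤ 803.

√1958 = [44; 4, 88, …] (period length 2).
Convergents:
  p_0/q_0 = 44/1
  p_1/q_1 = 177/4
  p_2/q_2 = 15620/353
  p_3/q_3 = 62657/1416
q_2 = 353 ≤ 803 < 1416 = q_3, so the answer is 15620/353.

15620/353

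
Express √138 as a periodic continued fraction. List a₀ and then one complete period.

[11; 1, 2, 1, 22]

a₀ = ⌊√138⌋ = 11.
With m₀=0, d₀=1 and mₖ₊₁ = dₖaₖ − mₖ, dₖ₊₁ = (n − mₖ₊₁²)/dₖ, aₖ₊₁ = ⌊(a₀+mₖ₊₁)/dₖ₊₁⌋:
  k=1: m=11, d=17, a=1
  k=2: m=6, d=6, a=2
  k=3: m=6, d=17, a=1
  k=4: m=11, d=1, a=22
d=1 and a=2a₀=22 at k=4, so the next step gives (m, d) = (11, 17) again — its k=1 value — and the period has length 4.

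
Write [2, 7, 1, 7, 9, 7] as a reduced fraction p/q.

Using pₖ = aₖpₖ₋₁ + pₖ₋₂ and qₖ = aₖqₖ₋₁ + qₖ₋₂:
  k=0: a=2, p=2, q=1
  k=1: a=7, p=15, q=7
  k=2: a=1, p=17, q=8
  k=3: a=7, p=134, q=63
  k=4: a=9, p=1223, q=575
  k=5: a=7, p=8695, q=4088

8695/4088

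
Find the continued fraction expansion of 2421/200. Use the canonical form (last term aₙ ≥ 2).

[12; 9, 1, 1, 10]

2421 = 12·200 + 21
200 = 9·21 + 11
21 = 1·11 + 10
11 = 1·10 + 1
10 = 10·1 + 0  (stop)
So 2421/200 = [12; 9, 1, 1, 10].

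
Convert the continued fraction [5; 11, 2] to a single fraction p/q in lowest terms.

117/23

Using pₖ = aₖpₖ₋₁ + pₖ₋₂ and qₖ = aₖqₖ₋₁ + qₖ₋₂:
  k=0: a=5, p=5, q=1
  k=1: a=11, p=56, q=11
  k=2: a=2, p=117, q=23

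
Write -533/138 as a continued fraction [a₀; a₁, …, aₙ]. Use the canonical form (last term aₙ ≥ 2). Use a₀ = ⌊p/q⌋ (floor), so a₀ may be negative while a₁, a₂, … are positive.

[-4; 7, 3, 1, 4]

-533 = -4×138 + 19
138 = 7×19 + 5
19 = 3×5 + 4
5 = 1×4 + 1
4 = 4×1 + 0  (stop)
So -533/138 = [-4; 7, 3, 1, 4].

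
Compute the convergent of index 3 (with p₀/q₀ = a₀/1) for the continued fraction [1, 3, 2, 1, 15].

13/10

Using pₖ = aₖpₖ₋₁ + pₖ₋₂, qₖ = aₖqₖ₋₁ + qₖ₋₂ (with p₋₁=1, p₋₂=0, q₋₁=0, q₋₂=1):
  k=0: a=1, p=1, q=1
  k=1: a=3, p=4, q=3
  k=2: a=2, p=9, q=7
  k=3: a=1, p=13, q=10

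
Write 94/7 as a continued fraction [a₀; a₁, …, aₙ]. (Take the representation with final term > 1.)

94 = 13*7 + 3
7 = 2*3 + 1
3 = 3*1 + 0  (stop)
So 94/7 = [13; 2, 3].

[13; 2, 3]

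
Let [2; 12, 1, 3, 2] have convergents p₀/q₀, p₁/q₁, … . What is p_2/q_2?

27/13

Using pₖ = aₖpₖ₋₁ + pₖ₋₂, qₖ = aₖqₖ₋₁ + qₖ₋₂ (with p₋₁=1, p₋₂=0, q₋₁=0, q₋₂=1):
  k=0: a=2, p=2, q=1
  k=1: a=12, p=25, q=12
  k=2: a=1, p=27, q=13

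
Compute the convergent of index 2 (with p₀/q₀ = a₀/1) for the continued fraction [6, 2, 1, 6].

Using pₖ = aₖpₖ₋₁ + pₖ₋₂, qₖ = aₖqₖ₋₁ + qₖ₋₂ (with p₋₁=1, p₋₂=0, q₋₁=0, q₋₂=1):
  k=0: a=6, p=6, q=1
  k=1: a=2, p=13, q=2
  k=2: a=1, p=19, q=3

19/3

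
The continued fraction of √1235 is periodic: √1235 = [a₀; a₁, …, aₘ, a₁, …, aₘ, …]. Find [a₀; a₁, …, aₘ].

a₀ = ⌊√1235⌋ = 35.
With m₀=0, d₀=1 and mₖ₊₁ = dₖaₖ − mₖ, dₖ₊₁ = (n − mₖ₊₁²)/dₖ, aₖ₊₁ = ⌊(a₀+mₖ₊₁)/dₖ₊₁⌋:
  k=1: m=35, d=10, a=7
  k=2: m=35, d=1, a=70
d=1 and a=2a₀=70 at k=2, so the next step gives (m, d) = (35, 10) again — its k=1 value — and the period has length 2.

[35; 7, 70]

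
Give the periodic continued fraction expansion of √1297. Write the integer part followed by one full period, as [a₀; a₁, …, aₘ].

a₀ = ⌊√1297⌋ = 36.

[36; 72]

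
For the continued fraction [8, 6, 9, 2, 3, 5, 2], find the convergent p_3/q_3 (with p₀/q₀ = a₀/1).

Using pₖ = aₖpₖ₋₁ + pₖ₋₂, qₖ = aₖqₖ₋₁ + qₖ₋₂ (with p₋₁=1, p₋₂=0, q₋₁=0, q₋₂=1):
  k=0: a=8, p=8, q=1
  k=1: a=6, p=49, q=6
  k=2: a=9, p=449, q=55
  k=3: a=2, p=947, q=116

947/116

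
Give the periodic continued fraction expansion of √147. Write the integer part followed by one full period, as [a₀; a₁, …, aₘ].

a₀ = ⌊√147⌋ = 12.
With m₀=0, d₀=1 and mₖ₊₁ = dₖaₖ − mₖ, dₖ₊₁ = (n − mₖ₊₁²)/dₖ, aₖ₊₁ = ⌊(a₀+mₖ₊₁)/dₖ₊₁⌋:
  k=1: m=12, d=3, a=8
  k=2: m=12, d=1, a=24
d=1 and a=2a₀=24 at k=2, so the next step gives (m, d) = (12, 3) again — its k=1 value — and the period has length 2.

[12; 8, 24]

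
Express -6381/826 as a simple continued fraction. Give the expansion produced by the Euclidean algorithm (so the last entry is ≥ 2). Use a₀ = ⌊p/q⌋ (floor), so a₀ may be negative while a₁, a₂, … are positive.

-6381 = -8×826 + 227
826 = 3×227 + 145
227 = 1×145 + 82
145 = 1×82 + 63
82 = 1×63 + 19
63 = 3×19 + 6
19 = 3×6 + 1
6 = 6×1 + 0  (stop)
So -6381/826 = [-8; 3, 1, 1, 1, 3, 3, 6].

[-8; 3, 1, 1, 1, 3, 3, 6]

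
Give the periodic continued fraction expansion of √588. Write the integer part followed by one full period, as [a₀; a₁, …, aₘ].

[24; 4, 48]

a₀ = ⌊√588⌋ = 24.
With m₀=0, d₀=1 and mₖ₊₁ = dₖaₖ − mₖ, dₖ₊₁ = (n − mₖ₊₁²)/dₖ, aₖ₊₁ = ⌊(a₀+mₖ₊₁)/dₖ₊₁⌋:
  k=1: m=24, d=12, a=4
  k=2: m=24, d=1, a=48
d=1 and a=2a₀=48 at k=2, so the next step gives (m, d) = (24, 12) again — its k=1 value — and the period has length 2.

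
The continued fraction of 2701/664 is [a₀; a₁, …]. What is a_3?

2701 = 4·664 + 45   →  a_0 = 4
664 = 14·45 + 34   →  a_1 = 14
45 = 1·34 + 11   →  a_2 = 1
34 = 3·11 + 1   →  a_3 = 3

3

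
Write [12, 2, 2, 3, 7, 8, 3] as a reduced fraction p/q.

Using pₖ = aₖpₖ₋₁ + pₖ₋₂ and qₖ = aₖqₖ₋₁ + qₖ₋₂:
  k=0: a=12, p=12, q=1
  k=1: a=2, p=25, q=2
  k=2: a=2, p=62, q=5
  k=3: a=3, p=211, q=17
  k=4: a=7, p=1539, q=124
  k=5: a=8, p=12523, q=1009
  k=6: a=3, p=39108, q=3151

39108/3151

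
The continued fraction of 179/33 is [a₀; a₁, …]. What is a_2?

2

179 = 5·33 + 14   →  a_0 = 5
33 = 2·14 + 5   →  a_1 = 2
14 = 2·5 + 4   →  a_2 = 2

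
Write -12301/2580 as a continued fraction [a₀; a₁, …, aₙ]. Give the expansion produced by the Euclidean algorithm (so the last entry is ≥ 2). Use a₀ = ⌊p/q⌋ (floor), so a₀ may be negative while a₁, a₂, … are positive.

-12301 = -5×2580 + 599
2580 = 4×599 + 184
599 = 3×184 + 47
184 = 3×47 + 43
47 = 1×43 + 4
43 = 10×4 + 3
4 = 1×3 + 1
3 = 3×1 + 0  (stop)
So -12301/2580 = [-5; 4, 3, 3, 1, 10, 1, 3].

[-5; 4, 3, 3, 1, 10, 1, 3]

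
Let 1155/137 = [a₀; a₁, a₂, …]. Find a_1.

1155 = 8·137 + 59   →  a_0 = 8
137 = 2·59 + 19   →  a_1 = 2

2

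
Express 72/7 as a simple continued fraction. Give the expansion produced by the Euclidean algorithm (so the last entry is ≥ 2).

[10; 3, 2]

72 = 10*7 + 2
7 = 3*2 + 1
2 = 2*1 + 0  (stop)
So 72/7 = [10; 3, 2].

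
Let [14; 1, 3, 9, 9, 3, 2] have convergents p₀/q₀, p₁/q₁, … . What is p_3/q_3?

546/37

Using pₖ = aₖpₖ₋₁ + pₖ₋₂, qₖ = aₖqₖ₋₁ + qₖ₋₂ (with p₋₁=1, p₋₂=0, q₋₁=0, q₋₂=1):
  k=0: a=14, p=14, q=1
  k=1: a=1, p=15, q=1
  k=2: a=3, p=59, q=4
  k=3: a=9, p=546, q=37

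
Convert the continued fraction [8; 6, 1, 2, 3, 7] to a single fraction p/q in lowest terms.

3985/489

Using pₖ = aₖpₖ₋₁ + pₖ₋₂ and qₖ = aₖqₖ₋₁ + qₖ₋₂:
  k=0: a=8, p=8, q=1
  k=1: a=6, p=49, q=6
  k=2: a=1, p=57, q=7
  k=3: a=2, p=163, q=20
  k=4: a=3, p=546, q=67
  k=5: a=7, p=3985, q=489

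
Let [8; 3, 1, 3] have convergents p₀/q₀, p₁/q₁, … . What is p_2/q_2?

33/4

Using pₖ = aₖpₖ₋₁ + pₖ₋₂, qₖ = aₖqₖ₋₁ + qₖ₋₂ (with p₋₁=1, p₋₂=0, q₋₁=0, q₋₂=1):
  k=0: a=8, p=8, q=1
  k=1: a=3, p=25, q=3
  k=2: a=1, p=33, q=4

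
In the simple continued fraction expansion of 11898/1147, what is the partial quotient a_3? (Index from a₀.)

2

11898 = 10·1147 + 428   →  a_0 = 10
1147 = 2·428 + 291   →  a_1 = 2
428 = 1·291 + 137   →  a_2 = 1
291 = 2·137 + 17   →  a_3 = 2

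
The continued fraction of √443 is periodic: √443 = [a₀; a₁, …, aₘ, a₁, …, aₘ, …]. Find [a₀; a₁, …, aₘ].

[21; 21, 42]

a₀ = ⌊√443⌋ = 21.
With m₀=0, d₀=1 and mₖ₊₁ = dₖaₖ − mₖ, dₖ₊₁ = (n − mₖ₊₁²)/dₖ, aₖ₊₁ = ⌊(a₀+mₖ₊₁)/dₖ₊₁⌋:
  k=1: m=21, d=2, a=21
  k=2: m=21, d=1, a=42
d=1 and a=2a₀=42 at k=2, so the next step gives (m, d) = (21, 2) again — its k=1 value — and the period has length 2.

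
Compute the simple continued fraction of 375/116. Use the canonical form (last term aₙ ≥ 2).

[3; 4, 3, 2, 1, 2]

375 = 3·116 + 27
116 = 4·27 + 8
27 = 3·8 + 3
8 = 2·3 + 2
3 = 1·2 + 1
2 = 2·1 + 0  (stop)
So 375/116 = [3; 4, 3, 2, 1, 2].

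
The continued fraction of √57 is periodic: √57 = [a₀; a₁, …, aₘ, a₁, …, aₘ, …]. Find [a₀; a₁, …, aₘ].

[7; 1, 1, 4, 1, 1, 14]

a₀ = ⌊√57⌋ = 7.
With m₀=0, d₀=1 and mₖ₊₁ = dₖaₖ − mₖ, dₖ₊₁ = (n − mₖ₊₁²)/dₖ, aₖ₊₁ = ⌊(a₀+mₖ₊₁)/dₖ₊₁⌋:
  k=1: m=7, d=8, a=1
  k=2: m=1, d=7, a=1
  k=3: m=6, d=3, a=4
  k=4: m=6, d=7, a=1
  k=5: m=1, d=8, a=1
  k=6: m=7, d=1, a=14
d=1 and a=2a₀=14 at k=6, so the next step gives (m, d) = (7, 8) again — its k=1 value — and the period has length 6.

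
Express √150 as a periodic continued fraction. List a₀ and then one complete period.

a₀ = ⌊√150⌋ = 12.
With m₀=0, d₀=1 and mₖ₊₁ = dₖaₖ − mₖ, dₖ₊₁ = (n − mₖ₊₁²)/dₖ, aₖ₊₁ = ⌊(a₀+mₖ₊₁)/dₖ₊₁⌋:
  k=1: m=12, d=6, a=4
  k=2: m=12, d=1, a=24
d=1 and a=2a₀=24 at k=2, so the next step gives (m, d) = (12, 6) again — its k=1 value — and the period has length 2.

[12; 4, 24]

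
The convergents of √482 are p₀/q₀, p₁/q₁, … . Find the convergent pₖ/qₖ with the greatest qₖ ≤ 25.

√482 = [21; 1, 20, 1, 42, …] (period length 4).
Convergents:
  p_0/q_0 = 21/1
  p_1/q_1 = 22/1
  p_2/q_2 = 461/21
  p_3/q_3 = 483/22
  p_4/q_4 = 20747/945
q_3 = 22 ≤ 25 < 945 = q_4, so the answer is 483/22.

483/22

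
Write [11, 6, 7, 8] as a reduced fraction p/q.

3907/350

Fold from the inside: start with 8/1.
  7 + 1/8 = 57/8
  6 + 8/57 = 350/57
  11 + 57/350 = 3907/350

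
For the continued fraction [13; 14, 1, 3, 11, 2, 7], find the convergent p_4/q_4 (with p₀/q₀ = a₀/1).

Using pₖ = aₖpₖ₋₁ + pₖ₋₂, qₖ = aₖqₖ₋₁ + qₖ₋₂ (with p₋₁=1, p₋₂=0, q₋₁=0, q₋₂=1):
  k=0: a=13, p=13, q=1
  k=1: a=14, p=183, q=14
  k=2: a=1, p=196, q=15
  k=3: a=3, p=771, q=59
  k=4: a=11, p=8677, q=664

8677/664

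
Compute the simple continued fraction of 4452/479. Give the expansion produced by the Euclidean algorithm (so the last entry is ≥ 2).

4452 = 9·479 + 141
479 = 3·141 + 56
141 = 2·56 + 29
56 = 1·29 + 27
29 = 1·27 + 2
27 = 13·2 + 1
2 = 2·1 + 0  (stop)
So 4452/479 = [9; 3, 2, 1, 1, 13, 2].

[9; 3, 2, 1, 1, 13, 2]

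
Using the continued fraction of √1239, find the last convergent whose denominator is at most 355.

12355/351

√1239 = [35; 5, 70, …] (period length 2).
Convergents:
  p_0/q_0 = 35/1
  p_1/q_1 = 176/5
  p_2/q_2 = 12355/351
  p_3/q_3 = 61951/1760
q_2 = 351 ≤ 355 < 1760 = q_3, so the answer is 12355/351.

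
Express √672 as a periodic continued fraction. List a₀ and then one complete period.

[25; 1, 11, 1, 50]

a₀ = ⌊√672⌋ = 25.
With m₀=0, d₀=1 and mₖ₊₁ = dₖaₖ − mₖ, dₖ₊₁ = (n − mₖ₊₁²)/dₖ, aₖ₊₁ = ⌊(a₀+mₖ₊₁)/dₖ₊₁⌋:
  k=1: m=25, d=47, a=1
  k=2: m=22, d=4, a=11
  k=3: m=22, d=47, a=1
  k=4: m=25, d=1, a=50
d=1 and a=2a₀=50 at k=4, so the next step gives (m, d) = (25, 47) again — its k=1 value — and the period has length 4.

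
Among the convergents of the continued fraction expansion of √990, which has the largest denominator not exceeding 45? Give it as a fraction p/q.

881/28

√990 = [31; 2, 6, 2, 62, …] (period length 4).
Convergents:
  p_0/q_0 = 31/1
  p_1/q_1 = 63/2
  p_2/q_2 = 409/13
  p_3/q_3 = 881/28
  p_4/q_4 = 55031/1749
q_3 = 28 ≤ 45 < 1749 = q_4, so the answer is 881/28.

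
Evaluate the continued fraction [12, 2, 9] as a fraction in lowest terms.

237/19

Fold from the inside: start with 9/1.
  2 + 1/9 = 19/9
  12 + 9/19 = 237/19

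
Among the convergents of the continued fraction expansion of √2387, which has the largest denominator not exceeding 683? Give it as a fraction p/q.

√2387 = [48; 1, 5, 1, 96, …] (period length 4).
Convergents:
  p_0/q_0 = 48/1
  p_1/q_1 = 49/1
  p_2/q_2 = 293/6
  p_3/q_3 = 342/7
  p_4/q_4 = 33125/678
  p_5/q_5 = 33467/685
q_4 = 678 ≤ 683 < 685 = q_5, so the answer is 33125/678.

33125/678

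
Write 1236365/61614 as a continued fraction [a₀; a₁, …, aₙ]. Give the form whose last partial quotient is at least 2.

[20; 15, 12, 19, 1, 16]

1236365 = 20·61614 + 4085
61614 = 15·4085 + 339
4085 = 12·339 + 17
339 = 19·17 + 16
17 = 1·16 + 1
16 = 16·1 + 0  (stop)
So 1236365/61614 = [20; 15, 12, 19, 1, 16].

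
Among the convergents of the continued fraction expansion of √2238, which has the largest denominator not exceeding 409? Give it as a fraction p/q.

18923/400

√2238 = [47; 3, 3, 1, 30, 1, 3, 3, 94, …] (period length 8).
Convergents:
  p_0/q_0 = 47/1
  p_1/q_1 = 142/3
  p_2/q_2 = 473/10
  p_3/q_3 = 615/13
  p_4/q_4 = 18923/400
  p_5/q_5 = 19538/413
q_4 = 400 ≤ 409 < 413 = q_5, so the answer is 18923/400.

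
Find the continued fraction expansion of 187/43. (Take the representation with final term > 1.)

187 = 4*43 + 15
43 = 2*15 + 13
15 = 1*13 + 2
13 = 6*2 + 1
2 = 2*1 + 0  (stop)
So 187/43 = [4; 2, 1, 6, 2].

[4; 2, 1, 6, 2]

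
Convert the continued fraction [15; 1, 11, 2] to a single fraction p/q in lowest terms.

Fold from the inside: start with 2/1.
  11 + 1/2 = 23/2
  1 + 2/23 = 25/23
  15 + 23/25 = 398/25

398/25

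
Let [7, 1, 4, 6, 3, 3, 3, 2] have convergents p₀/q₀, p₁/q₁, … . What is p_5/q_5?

2537/325

Using pₖ = aₖpₖ₋₁ + pₖ₋₂, qₖ = aₖqₖ₋₁ + qₖ₋₂ (with p₋₁=1, p₋₂=0, q₋₁=0, q₋₂=1):
  k=0: a=7, p=7, q=1
  k=1: a=1, p=8, q=1
  k=2: a=4, p=39, q=5
  k=3: a=6, p=242, q=31
  k=4: a=3, p=765, q=98
  k=5: a=3, p=2537, q=325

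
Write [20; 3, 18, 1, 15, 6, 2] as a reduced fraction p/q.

246797/12141

Using pₖ = aₖpₖ₋₁ + pₖ₋₂ and qₖ = aₖqₖ₋₁ + qₖ₋₂:
  k=0: a=20, p=20, q=1
  k=1: a=3, p=61, q=3
  k=2: a=18, p=1118, q=55
  k=3: a=1, p=1179, q=58
  k=4: a=15, p=18803, q=925
  k=5: a=6, p=113997, q=5608
  k=6: a=2, p=246797, q=12141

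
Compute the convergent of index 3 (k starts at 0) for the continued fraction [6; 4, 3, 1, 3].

Using pₖ = aₖpₖ₋₁ + pₖ₋₂, qₖ = aₖqₖ₋₁ + qₖ₋₂ (with p₋₁=1, p₋₂=0, q₋₁=0, q₋₂=1):
  k=0: a=6, p=6, q=1
  k=1: a=4, p=25, q=4
  k=2: a=3, p=81, q=13
  k=3: a=1, p=106, q=17

106/17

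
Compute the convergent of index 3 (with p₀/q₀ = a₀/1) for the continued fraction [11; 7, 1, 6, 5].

Using pₖ = aₖpₖ₋₁ + pₖ₋₂, qₖ = aₖqₖ₋₁ + qₖ₋₂ (with p₋₁=1, p₋₂=0, q₋₁=0, q₋₂=1):
  k=0: a=11, p=11, q=1
  k=1: a=7, p=78, q=7
  k=2: a=1, p=89, q=8
  k=3: a=6, p=612, q=55

612/55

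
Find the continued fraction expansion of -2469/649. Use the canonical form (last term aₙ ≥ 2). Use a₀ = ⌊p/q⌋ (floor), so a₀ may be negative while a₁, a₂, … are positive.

-2469 = -4*649 + 127
649 = 5*127 + 14
127 = 9*14 + 1
14 = 14*1 + 0  (stop)
So -2469/649 = [-4; 5, 9, 14].

[-4; 5, 9, 14]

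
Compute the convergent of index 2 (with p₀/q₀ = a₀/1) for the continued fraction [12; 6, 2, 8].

158/13

Using pₖ = aₖpₖ₋₁ + pₖ₋₂, qₖ = aₖqₖ₋₁ + qₖ₋₂ (with p₋₁=1, p₋₂=0, q₋₁=0, q₋₂=1):
  k=0: a=12, p=12, q=1
  k=1: a=6, p=73, q=6
  k=2: a=2, p=158, q=13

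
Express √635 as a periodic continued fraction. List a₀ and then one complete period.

[25; 5, 50]

a₀ = ⌊√635⌋ = 25.
With m₀=0, d₀=1 and mₖ₊₁ = dₖaₖ − mₖ, dₖ₊₁ = (n − mₖ₊₁²)/dₖ, aₖ₊₁ = ⌊(a₀+mₖ₊₁)/dₖ₊₁⌋:
  k=1: m=25, d=10, a=5
  k=2: m=25, d=1, a=50
d=1 and a=2a₀=50 at k=2, so the next step gives (m, d) = (25, 10) again — its k=1 value — and the period has length 2.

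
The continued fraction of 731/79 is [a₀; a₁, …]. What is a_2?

1

731 = 9·79 + 20   →  a_0 = 9
79 = 3·20 + 19   →  a_1 = 3
20 = 1·19 + 1   →  a_2 = 1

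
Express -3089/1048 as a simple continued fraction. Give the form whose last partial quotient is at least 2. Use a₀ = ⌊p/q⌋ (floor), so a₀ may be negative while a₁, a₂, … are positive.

-3089 = -3*1048 + 55
1048 = 19*55 + 3
55 = 18*3 + 1
3 = 3*1 + 0  (stop)
So -3089/1048 = [-3; 19, 18, 3].

[-3; 19, 18, 3]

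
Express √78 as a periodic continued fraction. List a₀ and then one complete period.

a₀ = ⌊√78⌋ = 8.
With m₀=0, d₀=1 and mₖ₊₁ = dₖaₖ − mₖ, dₖ₊₁ = (n − mₖ₊₁²)/dₖ, aₖ₊₁ = ⌊(a₀+mₖ₊₁)/dₖ₊₁⌋:
  k=1: m=8, d=14, a=1
  k=2: m=6, d=3, a=4
  k=3: m=6, d=14, a=1
  k=4: m=8, d=1, a=16
d=1 and a=2a₀=16 at k=4, so the next step gives (m, d) = (8, 14) again — its k=1 value — and the period has length 4.

[8; 1, 4, 1, 16]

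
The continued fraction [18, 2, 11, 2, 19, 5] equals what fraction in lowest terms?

Using pₖ = aₖpₖ₋₁ + pₖ₋₂ and qₖ = aₖqₖ₋₁ + qₖ₋₂:
  k=0: a=18, p=18, q=1
  k=1: a=2, p=37, q=2
  k=2: a=11, p=425, q=23
  k=3: a=2, p=887, q=48
  k=4: a=19, p=17278, q=935
  k=5: a=5, p=87277, q=4723

87277/4723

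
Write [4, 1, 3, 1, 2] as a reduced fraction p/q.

Fold from the inside: start with 2/1.
  1 + 1/2 = 3/2
  3 + 2/3 = 11/3
  1 + 3/11 = 14/11
  4 + 11/14 = 67/14

67/14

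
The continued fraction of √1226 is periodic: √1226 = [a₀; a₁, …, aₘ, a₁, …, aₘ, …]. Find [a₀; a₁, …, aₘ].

a₀ = ⌊√1226⌋ = 35.
With m₀=0, d₀=1 and mₖ₊₁ = dₖaₖ − mₖ, dₖ₊₁ = (n − mₖ₊₁²)/dₖ, aₖ₊₁ = ⌊(a₀+mₖ₊₁)/dₖ₊₁⌋:
  k=1: m=35, d=1, a=70
d=1 and a=2a₀=70 at k=1, so the next step gives (m, d) = (35, 1) again — its k=1 value — and the period has length 1.

[35; 70]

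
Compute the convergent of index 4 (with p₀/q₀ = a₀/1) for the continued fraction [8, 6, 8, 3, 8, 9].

Using pₖ = aₖpₖ₋₁ + pₖ₋₂, qₖ = aₖqₖ₋₁ + qₖ₋₂ (with p₋₁=1, p₋₂=0, q₋₁=0, q₋₂=1):
  k=0: a=8, p=8, q=1
  k=1: a=6, p=49, q=6
  k=2: a=8, p=400, q=49
  k=3: a=3, p=1249, q=153
  k=4: a=8, p=10392, q=1273

10392/1273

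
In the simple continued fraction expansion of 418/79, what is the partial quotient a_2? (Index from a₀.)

2

418 = 5·79 + 23   →  a_0 = 5
79 = 3·23 + 10   →  a_1 = 3
23 = 2·10 + 3   →  a_2 = 2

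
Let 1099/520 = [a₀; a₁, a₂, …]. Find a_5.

1099 = 2·520 + 59   →  a_0 = 2
520 = 8·59 + 48   →  a_1 = 8
59 = 1·48 + 11   →  a_2 = 1
48 = 4·11 + 4   →  a_3 = 4
11 = 2·4 + 3   →  a_4 = 2
4 = 1·3 + 1   →  a_5 = 1

1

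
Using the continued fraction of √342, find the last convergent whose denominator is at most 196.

2737/148

√342 = [18; 2, 36, …] (period length 2).
Convergents:
  p_0/q_0 = 18/1
  p_1/q_1 = 37/2
  p_2/q_2 = 1350/73
  p_3/q_3 = 2737/148
  p_4/q_4 = 99882/5401
q_3 = 148 ≤ 196 < 5401 = q_4, so the answer is 2737/148.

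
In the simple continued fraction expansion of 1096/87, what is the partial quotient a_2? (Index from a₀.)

1

1096 = 12·87 + 52   →  a_0 = 12
87 = 1·52 + 35   →  a_1 = 1
52 = 1·35 + 17   →  a_2 = 1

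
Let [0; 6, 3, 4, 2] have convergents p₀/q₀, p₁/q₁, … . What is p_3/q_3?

Using pₖ = aₖpₖ₋₁ + pₖ₋₂, qₖ = aₖqₖ₋₁ + qₖ₋₂ (with p₋₁=1, p₋₂=0, q₋₁=0, q₋₂=1):
  k=0: a=0, p=0, q=1
  k=1: a=6, p=1, q=6
  k=2: a=3, p=3, q=19
  k=3: a=4, p=13, q=82

13/82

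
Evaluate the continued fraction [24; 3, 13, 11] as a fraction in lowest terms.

10776/443

Using pₖ = aₖpₖ₋₁ + pₖ₋₂ and qₖ = aₖqₖ₋₁ + qₖ₋₂:
  k=0: a=24, p=24, q=1
  k=1: a=3, p=73, q=3
  k=2: a=13, p=973, q=40
  k=3: a=11, p=10776, q=443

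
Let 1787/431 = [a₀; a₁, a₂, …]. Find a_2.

1787 = 4·431 + 63   →  a_0 = 4
431 = 6·63 + 53   →  a_1 = 6
63 = 1·53 + 10   →  a_2 = 1

1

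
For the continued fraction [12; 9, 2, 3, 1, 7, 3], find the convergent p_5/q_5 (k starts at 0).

Using pₖ = aₖpₖ₋₁ + pₖ₋₂, qₖ = aₖqₖ₋₁ + qₖ₋₂ (with p₋₁=1, p₋₂=0, q₋₁=0, q₋₂=1):
  k=0: a=12, p=12, q=1
  k=1: a=9, p=109, q=9
  k=2: a=2, p=230, q=19
  k=3: a=3, p=799, q=66
  k=4: a=1, p=1029, q=85
  k=5: a=7, p=8002, q=661

8002/661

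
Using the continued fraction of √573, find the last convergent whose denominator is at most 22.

383/16

√573 = [23; 1, 14, 1, 46, …] (period length 4).
Convergents:
  p_0/q_0 = 23/1
  p_1/q_1 = 24/1
  p_2/q_2 = 359/15
  p_3/q_3 = 383/16
  p_4/q_4 = 17977/751
q_3 = 16 ≤ 22 < 751 = q_4, so the answer is 383/16.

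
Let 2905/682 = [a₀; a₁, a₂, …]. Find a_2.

1

2905 = 4·682 + 177   →  a_0 = 4
682 = 3·177 + 151   →  a_1 = 3
177 = 1·151 + 26   →  a_2 = 1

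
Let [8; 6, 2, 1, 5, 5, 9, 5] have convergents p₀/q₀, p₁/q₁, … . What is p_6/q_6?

Using pₖ = aₖpₖ₋₁ + pₖ₋₂, qₖ = aₖqₖ₋₁ + qₖ₋₂ (with p₋₁=1, p₋₂=0, q₋₁=0, q₋₂=1):
  k=0: a=8, p=8, q=1
  k=1: a=6, p=49, q=6
  k=2: a=2, p=106, q=13
  k=3: a=1, p=155, q=19
  k=4: a=5, p=881, q=108
  k=5: a=5, p=4560, q=559
  k=6: a=9, p=41921, q=5139

41921/5139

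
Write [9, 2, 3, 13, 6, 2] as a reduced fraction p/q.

Fold from the inside: start with 2/1.
  6 + 1/2 = 13/2
  13 + 2/13 = 171/13
  3 + 13/171 = 526/171
  2 + 171/526 = 1223/526
  9 + 526/1223 = 11533/1223

11533/1223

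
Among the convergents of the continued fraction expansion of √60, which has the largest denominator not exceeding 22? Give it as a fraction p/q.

√60 = [7; 1, 2, 1, 14, …] (period length 4).
Convergents:
  p_0/q_0 = 7/1
  p_1/q_1 = 8/1
  p_2/q_2 = 23/3
  p_3/q_3 = 31/4
  p_4/q_4 = 457/59
q_3 = 4 ≤ 22 < 59 = q_4, so the answer is 31/4.

31/4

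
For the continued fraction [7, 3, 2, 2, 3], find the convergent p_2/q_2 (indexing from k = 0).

51/7

Using pₖ = aₖpₖ₋₁ + pₖ₋₂, qₖ = aₖqₖ₋₁ + qₖ₋₂ (with p₋₁=1, p₋₂=0, q₋₁=0, q₋₂=1):
  k=0: a=7, p=7, q=1
  k=1: a=3, p=22, q=3
  k=2: a=2, p=51, q=7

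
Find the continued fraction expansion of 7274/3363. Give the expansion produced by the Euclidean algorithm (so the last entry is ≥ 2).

[2; 6, 7, 3, 3, 1, 5]

7274 = 2·3363 + 548
3363 = 6·548 + 75
548 = 7·75 + 23
75 = 3·23 + 6
23 = 3·6 + 5
6 = 1·5 + 1
5 = 5·1 + 0  (stop)
So 7274/3363 = [2; 6, 7, 3, 3, 1, 5].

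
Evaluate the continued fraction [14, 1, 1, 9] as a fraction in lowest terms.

Fold from the inside: start with 9/1.
  1 + 1/9 = 10/9
  1 + 9/10 = 19/10
  14 + 10/19 = 276/19

276/19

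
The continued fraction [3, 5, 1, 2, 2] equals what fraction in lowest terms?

127/40

Using pₖ = aₖpₖ₋₁ + pₖ₋₂ and qₖ = aₖqₖ₋₁ + qₖ₋₂:
  k=0: a=3, p=3, q=1
  k=1: a=5, p=16, q=5
  k=2: a=1, p=19, q=6
  k=3: a=2, p=54, q=17
  k=4: a=2, p=127, q=40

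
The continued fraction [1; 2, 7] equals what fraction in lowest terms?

22/15

Using pₖ = aₖpₖ₋₁ + pₖ₋₂ and qₖ = aₖqₖ₋₁ + qₖ₋₂:
  k=0: a=1, p=1, q=1
  k=1: a=2, p=3, q=2
  k=2: a=7, p=22, q=15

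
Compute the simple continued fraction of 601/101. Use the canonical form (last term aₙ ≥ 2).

[5; 1, 19, 5]

601 = 5·101 + 96
101 = 1·96 + 5
96 = 19·5 + 1
5 = 5·1 + 0  (stop)
So 601/101 = [5; 1, 19, 5].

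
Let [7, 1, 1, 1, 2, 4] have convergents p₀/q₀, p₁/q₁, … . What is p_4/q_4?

Using pₖ = aₖpₖ₋₁ + pₖ₋₂, qₖ = aₖqₖ₋₁ + qₖ₋₂ (with p₋₁=1, p₋₂=0, q₋₁=0, q₋₂=1):
  k=0: a=7, p=7, q=1
  k=1: a=1, p=8, q=1
  k=2: a=1, p=15, q=2
  k=3: a=1, p=23, q=3
  k=4: a=2, p=61, q=8

61/8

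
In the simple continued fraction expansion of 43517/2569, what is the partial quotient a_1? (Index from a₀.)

1

43517 = 16·2569 + 2413   →  a_0 = 16
2569 = 1·2413 + 156   →  a_1 = 1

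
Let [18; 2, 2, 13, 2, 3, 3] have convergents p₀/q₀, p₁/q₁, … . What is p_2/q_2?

Using pₖ = aₖpₖ₋₁ + pₖ₋₂, qₖ = aₖqₖ₋₁ + qₖ₋₂ (with p₋₁=1, p₋₂=0, q₋₁=0, q₋₂=1):
  k=0: a=18, p=18, q=1
  k=1: a=2, p=37, q=2
  k=2: a=2, p=92, q=5

92/5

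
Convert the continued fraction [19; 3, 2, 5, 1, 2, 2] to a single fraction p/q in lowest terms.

Fold from the inside: start with 2/1.
  2 + 1/2 = 5/2
  1 + 2/5 = 7/5
  5 + 5/7 = 40/7
  2 + 7/40 = 87/40
  3 + 40/87 = 301/87
  19 + 87/301 = 5806/301

5806/301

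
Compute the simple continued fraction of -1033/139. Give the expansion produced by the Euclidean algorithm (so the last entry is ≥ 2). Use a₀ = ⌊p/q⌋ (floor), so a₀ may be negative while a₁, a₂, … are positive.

-1033 = -8×139 + 79
139 = 1×79 + 60
79 = 1×60 + 19
60 = 3×19 + 3
19 = 6×3 + 1
3 = 3×1 + 0  (stop)
So -1033/139 = [-8; 1, 1, 3, 6, 3].

[-8; 1, 1, 3, 6, 3]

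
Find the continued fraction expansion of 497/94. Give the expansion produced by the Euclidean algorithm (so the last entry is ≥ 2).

497 = 5×94 + 27
94 = 3×27 + 13
27 = 2×13 + 1
13 = 13×1 + 0  (stop)
So 497/94 = [5; 3, 2, 13].

[5; 3, 2, 13]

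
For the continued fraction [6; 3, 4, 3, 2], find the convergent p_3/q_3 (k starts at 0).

265/42

Using pₖ = aₖpₖ₋₁ + pₖ₋₂, qₖ = aₖqₖ₋₁ + qₖ₋₂ (with p₋₁=1, p₋₂=0, q₋₁=0, q₋₂=1):
  k=0: a=6, p=6, q=1
  k=1: a=3, p=19, q=3
  k=2: a=4, p=82, q=13
  k=3: a=3, p=265, q=42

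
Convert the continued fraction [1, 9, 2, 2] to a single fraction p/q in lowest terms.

52/47

Fold from the inside: start with 2/1.
  2 + 1/2 = 5/2
  9 + 2/5 = 47/5
  1 + 5/47 = 52/47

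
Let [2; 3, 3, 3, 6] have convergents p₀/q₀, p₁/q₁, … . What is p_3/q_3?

76/33

Using pₖ = aₖpₖ₋₁ + pₖ₋₂, qₖ = aₖqₖ₋₁ + qₖ₋₂ (with p₋₁=1, p₋₂=0, q₋₁=0, q₋₂=1):
  k=0: a=2, p=2, q=1
  k=1: a=3, p=7, q=3
  k=2: a=3, p=23, q=10
  k=3: a=3, p=76, q=33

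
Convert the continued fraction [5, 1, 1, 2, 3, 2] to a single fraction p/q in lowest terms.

218/39

Using pₖ = aₖpₖ₋₁ + pₖ₋₂ and qₖ = aₖqₖ₋₁ + qₖ₋₂:
  k=0: a=5, p=5, q=1
  k=1: a=1, p=6, q=1
  k=2: a=1, p=11, q=2
  k=3: a=2, p=28, q=5
  k=4: a=3, p=95, q=17
  k=5: a=2, p=218, q=39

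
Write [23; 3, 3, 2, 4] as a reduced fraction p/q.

2377/102

Fold from the inside: start with 4/1.
  2 + 1/4 = 9/4
  3 + 4/9 = 31/9
  3 + 9/31 = 102/31
  23 + 31/102 = 2377/102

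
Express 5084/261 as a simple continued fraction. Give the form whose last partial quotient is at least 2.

[19; 2, 11, 2, 1, 3]

5084 = 19·261 + 125
261 = 2·125 + 11
125 = 11·11 + 4
11 = 2·4 + 3
4 = 1·3 + 1
3 = 3·1 + 0  (stop)
So 5084/261 = [19; 2, 11, 2, 1, 3].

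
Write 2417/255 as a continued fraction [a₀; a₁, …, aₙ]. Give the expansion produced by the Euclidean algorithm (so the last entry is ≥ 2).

2417 = 9·255 + 122
255 = 2·122 + 11
122 = 11·11 + 1
11 = 11·1 + 0  (stop)
So 2417/255 = [9; 2, 11, 11].

[9; 2, 11, 11]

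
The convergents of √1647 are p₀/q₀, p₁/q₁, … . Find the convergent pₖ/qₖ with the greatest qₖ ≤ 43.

√1647 = [40; 1, 1, 2, 1, 1, 80, …] (period length 6).
Convergents:
  p_0/q_0 = 40/1
  p_1/q_1 = 41/1
  p_2/q_2 = 81/2
  p_3/q_3 = 203/5
  p_4/q_4 = 284/7
  p_5/q_5 = 487/12
  p_6/q_6 = 39244/967
q_5 = 12 ≤ 43 < 967 = q_6, so the answer is 487/12.

487/12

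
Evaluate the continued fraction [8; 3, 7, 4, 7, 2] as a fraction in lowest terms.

Using pₖ = aₖpₖ₋₁ + pₖ₋₂ and qₖ = aₖqₖ₋₁ + qₖ₋₂:
  k=0: a=8, p=8, q=1
  k=1: a=3, p=25, q=3
  k=2: a=7, p=183, q=22
  k=3: a=4, p=757, q=91
  k=4: a=7, p=5482, q=659
  k=5: a=2, p=11721, q=1409

11721/1409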